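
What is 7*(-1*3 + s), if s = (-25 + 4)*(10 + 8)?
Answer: -2667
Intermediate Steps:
s = -378 (s = -21*18 = -378)
7*(-1*3 + s) = 7*(-1*3 - 378) = 7*(-3 - 378) = 7*(-381) = -2667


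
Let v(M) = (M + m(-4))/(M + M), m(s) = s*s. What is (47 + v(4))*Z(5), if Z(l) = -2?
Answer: -99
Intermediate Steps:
m(s) = s²
v(M) = (16 + M)/(2*M) (v(M) = (M + (-4)²)/(M + M) = (M + 16)/((2*M)) = (16 + M)*(1/(2*M)) = (16 + M)/(2*M))
(47 + v(4))*Z(5) = (47 + (½)*(16 + 4)/4)*(-2) = (47 + (½)*(¼)*20)*(-2) = (47 + 5/2)*(-2) = (99/2)*(-2) = -99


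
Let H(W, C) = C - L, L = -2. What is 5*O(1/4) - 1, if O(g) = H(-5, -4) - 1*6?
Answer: -41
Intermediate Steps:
H(W, C) = 2 + C (H(W, C) = C - 1*(-2) = C + 2 = 2 + C)
O(g) = -8 (O(g) = (2 - 4) - 1*6 = -2 - 6 = -8)
5*O(1/4) - 1 = 5*(-8) - 1 = -40 - 1 = -41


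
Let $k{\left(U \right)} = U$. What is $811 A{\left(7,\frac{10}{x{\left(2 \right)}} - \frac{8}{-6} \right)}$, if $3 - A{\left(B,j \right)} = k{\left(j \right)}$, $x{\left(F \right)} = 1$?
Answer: $- \frac{20275}{3} \approx -6758.3$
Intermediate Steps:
$A{\left(B,j \right)} = 3 - j$
$811 A{\left(7,\frac{10}{x{\left(2 \right)}} - \frac{8}{-6} \right)} = 811 \left(3 - \left(\frac{10}{1} - \frac{8}{-6}\right)\right) = 811 \left(3 - \left(10 \cdot 1 - - \frac{4}{3}\right)\right) = 811 \left(3 - \left(10 + \frac{4}{3}\right)\right) = 811 \left(3 - \frac{34}{3}\right) = 811 \left(- \frac{25}{3}\right) = - \frac{20275}{3}$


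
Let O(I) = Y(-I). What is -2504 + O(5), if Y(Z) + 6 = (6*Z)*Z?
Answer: -2360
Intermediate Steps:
Y(Z) = -6 + 6*Z² (Y(Z) = -6 + (6*Z)*Z = -6 + 6*Z²)
O(I) = -6 + 6*I² (O(I) = -6 + 6*(-I)² = -6 + 6*I²)
-2504 + O(5) = -2504 + (-6 + 6*5²) = -2504 + (-6 + 6*25) = -2504 + (-6 + 150) = -2504 + 144 = -2360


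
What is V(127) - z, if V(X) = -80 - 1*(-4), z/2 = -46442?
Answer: 92808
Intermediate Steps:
z = -92884 (z = 2*(-46442) = -92884)
V(X) = -76 (V(X) = -80 + 4 = -76)
V(127) - z = -76 - 1*(-92884) = -76 + 92884 = 92808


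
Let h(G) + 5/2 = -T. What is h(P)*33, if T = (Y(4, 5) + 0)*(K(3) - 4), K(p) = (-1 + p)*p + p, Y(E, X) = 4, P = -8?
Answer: -1485/2 ≈ -742.50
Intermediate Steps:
K(p) = p + p*(-1 + p) (K(p) = p*(-1 + p) + p = p + p*(-1 + p))
T = 20 (T = (4 + 0)*(3² - 4) = 4*(9 - 4) = 4*5 = 20)
h(G) = -45/2 (h(G) = -5/2 - 1*20 = -5/2 - 20 = -45/2)
h(P)*33 = -45/2*33 = -1485/2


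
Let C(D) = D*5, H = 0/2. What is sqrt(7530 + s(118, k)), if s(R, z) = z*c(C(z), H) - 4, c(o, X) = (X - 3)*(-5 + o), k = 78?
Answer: 2*I*sqrt(20641) ≈ 287.34*I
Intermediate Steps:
H = 0 (H = 0*(1/2) = 0)
C(D) = 5*D
c(o, X) = (-5 + o)*(-3 + X) (c(o, X) = (-3 + X)*(-5 + o) = (-5 + o)*(-3 + X))
s(R, z) = -4 + z*(15 - 15*z) (s(R, z) = z*(15 - 5*0 - 15*z + 0*(5*z)) - 4 = z*(15 + 0 - 15*z + 0) - 4 = z*(15 - 15*z) - 4 = -4 + z*(15 - 15*z))
sqrt(7530 + s(118, k)) = sqrt(7530 + (-4 - 15*78*(-1 + 78))) = sqrt(7530 + (-4 - 15*78*77)) = sqrt(7530 + (-4 - 90090)) = sqrt(7530 - 90094) = sqrt(-82564) = 2*I*sqrt(20641)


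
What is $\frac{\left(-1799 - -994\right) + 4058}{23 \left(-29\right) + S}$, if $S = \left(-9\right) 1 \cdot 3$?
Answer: $- \frac{3253}{694} \approx -4.6873$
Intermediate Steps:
$S = -27$ ($S = \left(-9\right) 3 = -27$)
$\frac{\left(-1799 - -994\right) + 4058}{23 \left(-29\right) + S} = \frac{\left(-1799 - -994\right) + 4058}{23 \left(-29\right) - 27} = \frac{\left(-1799 + 994\right) + 4058}{-667 - 27} = \frac{-805 + 4058}{-694} = 3253 \left(- \frac{1}{694}\right) = - \frac{3253}{694}$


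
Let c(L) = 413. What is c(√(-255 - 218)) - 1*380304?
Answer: -379891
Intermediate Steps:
c(√(-255 - 218)) - 1*380304 = 413 - 1*380304 = 413 - 380304 = -379891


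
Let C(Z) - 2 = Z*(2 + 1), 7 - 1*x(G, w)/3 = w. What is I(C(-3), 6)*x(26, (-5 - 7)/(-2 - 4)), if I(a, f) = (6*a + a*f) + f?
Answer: -1170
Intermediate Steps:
x(G, w) = 21 - 3*w
C(Z) = 2 + 3*Z (C(Z) = 2 + Z*(2 + 1) = 2 + Z*3 = 2 + 3*Z)
I(a, f) = f + 6*a + a*f
I(C(-3), 6)*x(26, (-5 - 7)/(-2 - 4)) = (6 + 6*(2 + 3*(-3)) + (2 + 3*(-3))*6)*(21 - 3*(-5 - 7)/(-2 - 4)) = (6 + 6*(2 - 9) + (2 - 9)*6)*(21 - (-36)/(-6)) = (6 + 6*(-7) - 7*6)*(21 - (-36)*(-1)/6) = (6 - 42 - 42)*(21 - 3*2) = -78*(21 - 6) = -78*15 = -1170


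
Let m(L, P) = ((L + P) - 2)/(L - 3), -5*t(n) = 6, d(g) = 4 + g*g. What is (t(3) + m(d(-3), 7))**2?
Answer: 9/25 ≈ 0.36000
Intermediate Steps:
d(g) = 4 + g**2
t(n) = -6/5 (t(n) = -1/5*6 = -6/5)
m(L, P) = (-2 + L + P)/(-3 + L)
(t(3) + m(d(-3), 7))**2 = (-6/5 + (-2 + (4 + (-3)**2) + 7)/(-3 + (4 + (-3)**2)))**2 = (-6/5 + (-2 + (4 + 9) + 7)/(-3 + (4 + 9)))**2 = (-6/5 + (-2 + 13 + 7)/(-3 + 13))**2 = (-6/5 + 18/10)**2 = (-6/5 + (1/10)*18)**2 = (-6/5 + 9/5)**2 = (3/5)**2 = 9/25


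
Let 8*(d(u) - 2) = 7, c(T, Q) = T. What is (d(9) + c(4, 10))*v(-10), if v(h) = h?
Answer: -275/4 ≈ -68.750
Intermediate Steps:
d(u) = 23/8 (d(u) = 2 + (⅛)*7 = 2 + 7/8 = 23/8)
(d(9) + c(4, 10))*v(-10) = (23/8 + 4)*(-10) = (55/8)*(-10) = -275/4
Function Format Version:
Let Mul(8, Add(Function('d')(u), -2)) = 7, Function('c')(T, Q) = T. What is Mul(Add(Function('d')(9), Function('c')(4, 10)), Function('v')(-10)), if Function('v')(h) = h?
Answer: Rational(-275, 4) ≈ -68.750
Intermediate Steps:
Function('d')(u) = Rational(23, 8) (Function('d')(u) = Add(2, Mul(Rational(1, 8), 7)) = Add(2, Rational(7, 8)) = Rational(23, 8))
Mul(Add(Function('d')(9), Function('c')(4, 10)), Function('v')(-10)) = Mul(Add(Rational(23, 8), 4), -10) = Mul(Rational(55, 8), -10) = Rational(-275, 4)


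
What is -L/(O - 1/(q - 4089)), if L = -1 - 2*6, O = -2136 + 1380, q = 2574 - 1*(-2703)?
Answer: -15444/898129 ≈ -0.017196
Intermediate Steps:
q = 5277 (q = 2574 + 2703 = 5277)
O = -756
L = -13 (L = -1 - 12 = -13)
-L/(O - 1/(q - 4089)) = -(-13)/(-756 - 1/(5277 - 4089)) = -(-13)/(-756 - 1/1188) = -(-13)/(-898129/1188) = -(-1188)*(-13)/898129 = -1*15444/898129 = -15444/898129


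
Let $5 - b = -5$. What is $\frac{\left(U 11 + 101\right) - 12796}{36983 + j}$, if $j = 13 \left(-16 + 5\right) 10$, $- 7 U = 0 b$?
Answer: $- \frac{12695}{35553} \approx -0.35707$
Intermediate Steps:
$b = 10$ ($b = 5 - -5 = 5 + 5 = 10$)
$U = 0$ ($U = - \frac{0 \cdot 10}{7} = \left(- \frac{1}{7}\right) 0 = 0$)
$j = -1430$ ($j = 13 \left(\left(-11\right) 10\right) = 13 \left(-110\right) = -1430$)
$\frac{\left(U 11 + 101\right) - 12796}{36983 + j} = \frac{\left(0 \cdot 11 + 101\right) - 12796}{36983 - 1430} = \frac{\left(0 + 101\right) - 12796}{35553} = \left(101 - 12796\right) \frac{1}{35553} = \left(-12695\right) \frac{1}{35553} = - \frac{12695}{35553}$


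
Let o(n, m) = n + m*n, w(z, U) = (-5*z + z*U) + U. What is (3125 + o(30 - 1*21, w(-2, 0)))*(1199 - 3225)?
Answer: -6531824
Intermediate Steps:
w(z, U) = U - 5*z + U*z (w(z, U) = (-5*z + U*z) + U = U - 5*z + U*z)
(3125 + o(30 - 1*21, w(-2, 0)))*(1199 - 3225) = (3125 + (30 - 1*21)*(1 + (0 - 5*(-2) + 0*(-2))))*(1199 - 3225) = (3125 + (30 - 21)*(1 + (0 + 10 + 0)))*(-2026) = (3125 + 9*(1 + 10))*(-2026) = (3125 + 9*11)*(-2026) = (3125 + 99)*(-2026) = 3224*(-2026) = -6531824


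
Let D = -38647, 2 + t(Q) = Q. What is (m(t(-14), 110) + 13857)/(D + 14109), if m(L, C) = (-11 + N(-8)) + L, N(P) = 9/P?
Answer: -110631/196304 ≈ -0.56357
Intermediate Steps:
t(Q) = -2 + Q
m(L, C) = -97/8 + L (m(L, C) = (-11 + 9/(-8)) + L = (-11 + 9*(-⅛)) + L = (-11 - 9/8) + L = -97/8 + L)
(m(t(-14), 110) + 13857)/(D + 14109) = ((-97/8 + (-2 - 14)) + 13857)/(-38647 + 14109) = ((-97/8 - 16) + 13857)/(-24538) = (-225/8 + 13857)*(-1/24538) = (110631/8)*(-1/24538) = -110631/196304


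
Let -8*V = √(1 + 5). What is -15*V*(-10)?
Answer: -75*√6/4 ≈ -45.928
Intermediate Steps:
V = -√6/8 (V = -√(1 + 5)/8 = -√6/8 ≈ -0.30619)
-15*V*(-10) = -(-15)*√6/8*(-10) = (15*√6/8)*(-10) = -75*√6/4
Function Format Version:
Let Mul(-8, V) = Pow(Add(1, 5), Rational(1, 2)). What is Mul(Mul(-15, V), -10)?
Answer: Mul(Rational(-75, 4), Pow(6, Rational(1, 2))) ≈ -45.928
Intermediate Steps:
V = Mul(Rational(-1, 8), Pow(6, Rational(1, 2))) (V = Mul(Rational(-1, 8), Pow(Add(1, 5), Rational(1, 2))) = Mul(Rational(-1, 8), Pow(6, Rational(1, 2))) ≈ -0.30619)
Mul(Mul(-15, V), -10) = Mul(Mul(-15, Mul(Rational(-1, 8), Pow(6, Rational(1, 2)))), -10) = Mul(Mul(Rational(15, 8), Pow(6, Rational(1, 2))), -10) = Mul(Rational(-75, 4), Pow(6, Rational(1, 2)))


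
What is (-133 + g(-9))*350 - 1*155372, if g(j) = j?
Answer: -205072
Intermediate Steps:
(-133 + g(-9))*350 - 1*155372 = (-133 - 9)*350 - 1*155372 = -142*350 - 155372 = -49700 - 155372 = -205072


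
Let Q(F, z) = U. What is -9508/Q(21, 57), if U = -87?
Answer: 9508/87 ≈ 109.29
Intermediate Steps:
Q(F, z) = -87
-9508/Q(21, 57) = -9508/(-87) = -9508*(-1/87) = 9508/87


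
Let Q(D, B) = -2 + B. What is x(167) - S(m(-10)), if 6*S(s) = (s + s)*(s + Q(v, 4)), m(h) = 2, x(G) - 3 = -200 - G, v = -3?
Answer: -1100/3 ≈ -366.67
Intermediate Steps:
x(G) = -197 - G (x(G) = 3 + (-200 - G) = -197 - G)
S(s) = s*(2 + s)/3 (S(s) = ((s + s)*(s + (-2 + 4)))/6 = ((2*s)*(s + 2))/6 = ((2*s)*(2 + s))/6 = (2*s*(2 + s))/6 = s*(2 + s)/3)
x(167) - S(m(-10)) = (-197 - 1*167) - 2*(2 + 2)/3 = (-197 - 167) - 2*4/3 = -364 - 1*8/3 = -364 - 8/3 = -1100/3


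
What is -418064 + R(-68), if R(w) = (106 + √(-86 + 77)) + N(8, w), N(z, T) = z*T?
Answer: -418502 + 3*I ≈ -4.185e+5 + 3.0*I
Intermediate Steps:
N(z, T) = T*z
R(w) = 106 + 3*I + 8*w (R(w) = (106 + √(-86 + 77)) + w*8 = (106 + √(-9)) + 8*w = (106 + 3*I) + 8*w = 106 + 3*I + 8*w)
-418064 + R(-68) = -418064 + (106 + 3*I + 8*(-68)) = -418064 + (106 + 3*I - 544) = -418064 + (-438 + 3*I) = -418502 + 3*I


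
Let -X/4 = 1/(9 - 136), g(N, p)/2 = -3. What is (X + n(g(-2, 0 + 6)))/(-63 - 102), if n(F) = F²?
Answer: -416/1905 ≈ -0.21837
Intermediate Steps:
g(N, p) = -6 (g(N, p) = 2*(-3) = -6)
X = 4/127 (X = -4/(9 - 136) = -4/(-127) = -4*(-1/127) = 4/127 ≈ 0.031496)
(X + n(g(-2, 0 + 6)))/(-63 - 102) = (4/127 + (-6)²)/(-63 - 102) = (4/127 + 36)/(-165) = (4576/127)*(-1/165) = -416/1905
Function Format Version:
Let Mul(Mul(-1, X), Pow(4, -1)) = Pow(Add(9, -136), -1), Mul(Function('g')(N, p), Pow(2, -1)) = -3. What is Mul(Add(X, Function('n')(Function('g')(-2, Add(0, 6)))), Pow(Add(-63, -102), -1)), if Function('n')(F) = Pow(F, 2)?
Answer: Rational(-416, 1905) ≈ -0.21837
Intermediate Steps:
Function('g')(N, p) = -6 (Function('g')(N, p) = Mul(2, -3) = -6)
X = Rational(4, 127) (X = Mul(-4, Pow(Add(9, -136), -1)) = Mul(-4, Pow(-127, -1)) = Mul(-4, Rational(-1, 127)) = Rational(4, 127) ≈ 0.031496)
Mul(Add(X, Function('n')(Function('g')(-2, Add(0, 6)))), Pow(Add(-63, -102), -1)) = Mul(Add(Rational(4, 127), Pow(-6, 2)), Pow(Add(-63, -102), -1)) = Mul(Add(Rational(4, 127), 36), Pow(-165, -1)) = Mul(Rational(4576, 127), Rational(-1, 165)) = Rational(-416, 1905)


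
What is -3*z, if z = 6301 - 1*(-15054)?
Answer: -64065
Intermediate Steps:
z = 21355 (z = 6301 + 15054 = 21355)
-3*z = -3*21355 = -64065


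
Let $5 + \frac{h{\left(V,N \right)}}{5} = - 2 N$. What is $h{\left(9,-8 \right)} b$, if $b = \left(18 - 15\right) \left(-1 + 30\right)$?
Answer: $4785$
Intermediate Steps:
$h{\left(V,N \right)} = -25 - 10 N$ ($h{\left(V,N \right)} = -25 + 5 \left(- 2 N\right) = -25 - 10 N$)
$b = 87$ ($b = 3 \cdot 29 = 87$)
$h{\left(9,-8 \right)} b = \left(-25 - -80\right) 87 = \left(-25 + 80\right) 87 = 55 \cdot 87 = 4785$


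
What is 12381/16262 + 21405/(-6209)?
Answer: -271214481/100970758 ≈ -2.6861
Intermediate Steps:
12381/16262 + 21405/(-6209) = 12381*(1/16262) + 21405*(-1/6209) = 12381/16262 - 21405/6209 = -271214481/100970758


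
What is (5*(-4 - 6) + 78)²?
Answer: 784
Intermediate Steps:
(5*(-4 - 6) + 78)² = (5*(-10) + 78)² = (-50 + 78)² = 28² = 784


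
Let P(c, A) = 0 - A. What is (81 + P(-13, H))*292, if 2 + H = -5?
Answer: 25696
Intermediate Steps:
H = -7 (H = -2 - 5 = -7)
P(c, A) = -A
(81 + P(-13, H))*292 = (81 - 1*(-7))*292 = (81 + 7)*292 = 88*292 = 25696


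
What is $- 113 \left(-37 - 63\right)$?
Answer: $11300$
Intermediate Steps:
$- 113 \left(-37 - 63\right) = \left(-113\right) \left(-100\right) = 11300$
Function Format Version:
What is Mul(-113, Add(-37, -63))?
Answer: 11300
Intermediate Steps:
Mul(-113, Add(-37, -63)) = Mul(-113, -100) = 11300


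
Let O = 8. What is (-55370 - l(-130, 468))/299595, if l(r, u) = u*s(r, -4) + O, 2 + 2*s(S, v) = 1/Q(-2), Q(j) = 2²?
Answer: -109937/599190 ≈ -0.18348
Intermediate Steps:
Q(j) = 4
s(S, v) = -7/8 (s(S, v) = -1 + (½)/4 = -1 + (½)*(¼) = -1 + ⅛ = -7/8)
l(r, u) = 8 - 7*u/8 (l(r, u) = u*(-7/8) + 8 = -7*u/8 + 8 = 8 - 7*u/8)
(-55370 - l(-130, 468))/299595 = (-55370 - (8 - 7/8*468))/299595 = (-55370 - (8 - 819/2))*(1/299595) = (-55370 - 1*(-803/2))*(1/299595) = (-55370 + 803/2)*(1/299595) = -109937/2*1/299595 = -109937/599190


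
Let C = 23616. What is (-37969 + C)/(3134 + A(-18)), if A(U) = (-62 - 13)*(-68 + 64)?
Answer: -14353/3434 ≈ -4.1797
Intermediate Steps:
A(U) = 300 (A(U) = -75*(-4) = 300)
(-37969 + C)/(3134 + A(-18)) = (-37969 + 23616)/(3134 + 300) = -14353/3434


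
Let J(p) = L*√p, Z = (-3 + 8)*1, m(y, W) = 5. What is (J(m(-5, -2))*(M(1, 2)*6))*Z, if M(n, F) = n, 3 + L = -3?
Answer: -180*√5 ≈ -402.49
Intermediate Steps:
L = -6 (L = -3 - 3 = -6)
Z = 5 (Z = 5*1 = 5)
J(p) = -6*√p
(J(m(-5, -2))*(M(1, 2)*6))*Z = ((-6*√5)*(1*6))*5 = (-6*√5*6)*5 = -36*√5*5 = -180*√5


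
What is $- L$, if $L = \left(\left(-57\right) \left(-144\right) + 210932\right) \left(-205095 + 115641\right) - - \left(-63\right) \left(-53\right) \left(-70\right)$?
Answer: $19603183290$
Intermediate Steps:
$L = -19603183290$ ($L = \left(8208 + 210932\right) \left(-89454\right) - - 3339 \left(-70\right) = 219140 \left(-89454\right) - \left(-1\right) \left(-233730\right) = -19602949560 - 233730 = -19603183290$)
$- L = \left(-1\right) \left(-19603183290\right) = 19603183290$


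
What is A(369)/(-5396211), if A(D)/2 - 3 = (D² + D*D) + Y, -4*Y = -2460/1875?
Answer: -68081332/674526375 ≈ -0.10093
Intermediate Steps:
Y = 41/125 (Y = -(-615)/1875 = -¼*(-164/125) = 41/125 ≈ 0.32800)
A(D) = 832/125 + 4*D² (A(D) = 6 + 2*((D² + D*D) + 41/125) = 6 + 2*((D² + D²) + 41/125) = 6 + 2*(2*D² + 41/125) = 6 + 2*(41/125 + 2*D²) = 6 + (82/125 + 4*D²) = 832/125 + 4*D²)
A(369)/(-5396211) = (832/125 + 4*369²)/(-5396211) = (832/125 + 4*136161)*(-1/5396211) = (832/125 + 544644)*(-1/5396211) = (68081332/125)*(-1/5396211) = -68081332/674526375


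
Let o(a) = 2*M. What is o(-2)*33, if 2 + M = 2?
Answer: 0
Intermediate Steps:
M = 0 (M = -2 + 2 = 0)
o(a) = 0 (o(a) = 2*0 = 0)
o(-2)*33 = 0*33 = 0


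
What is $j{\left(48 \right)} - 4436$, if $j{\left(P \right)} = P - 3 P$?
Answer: $-4532$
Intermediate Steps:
$j{\left(P \right)} = - 2 P$
$j{\left(48 \right)} - 4436 = \left(-2\right) 48 - 4436 = -96 - 4436 = -4532$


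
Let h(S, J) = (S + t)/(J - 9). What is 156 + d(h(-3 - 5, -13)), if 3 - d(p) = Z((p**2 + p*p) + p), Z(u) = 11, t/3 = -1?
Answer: 148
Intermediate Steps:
t = -3 (t = 3*(-1) = -3)
h(S, J) = (-3 + S)/(-9 + J) (h(S, J) = (S - 3)/(J - 9) = (-3 + S)/(-9 + J))
d(p) = -8 (d(p) = 3 - 1*11 = 3 - 11 = -8)
156 + d(h(-3 - 5, -13)) = 156 - 8 = 148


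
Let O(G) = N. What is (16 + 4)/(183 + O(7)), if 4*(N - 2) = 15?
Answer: 16/151 ≈ 0.10596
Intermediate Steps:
N = 23/4 (N = 2 + (1/4)*15 = 2 + 15/4 = 23/4 ≈ 5.7500)
O(G) = 23/4
(16 + 4)/(183 + O(7)) = (16 + 4)/(183 + 23/4) = 20/(755/4) = 20*(4/755) = 16/151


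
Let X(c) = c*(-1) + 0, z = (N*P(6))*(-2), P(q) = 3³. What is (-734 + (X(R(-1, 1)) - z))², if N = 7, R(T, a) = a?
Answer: 127449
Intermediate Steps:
P(q) = 27
z = -378 (z = (7*27)*(-2) = 189*(-2) = -378)
X(c) = -c (X(c) = -c + 0 = -c)
(-734 + (X(R(-1, 1)) - z))² = (-734 + (-1*1 - 1*(-378)))² = (-734 + (-1 + 378))² = (-734 + 377)² = (-357)² = 127449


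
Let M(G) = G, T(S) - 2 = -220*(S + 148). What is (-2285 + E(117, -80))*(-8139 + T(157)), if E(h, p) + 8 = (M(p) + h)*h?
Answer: -153182532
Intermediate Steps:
T(S) = -32558 - 220*S (T(S) = 2 - 220*(S + 148) = 2 - 220*(148 + S) = 2 + (-32560 - 220*S) = -32558 - 220*S)
E(h, p) = -8 + h*(h + p) (E(h, p) = -8 + (p + h)*h = -8 + (h + p)*h = -8 + h*(h + p))
(-2285 + E(117, -80))*(-8139 + T(157)) = (-2285 + (-8 + 117² + 117*(-80)))*(-8139 + (-32558 - 220*157)) = (-2285 + (-8 + 13689 - 9360))*(-8139 + (-32558 - 34540)) = (-2285 + 4321)*(-8139 - 67098) = 2036*(-75237) = -153182532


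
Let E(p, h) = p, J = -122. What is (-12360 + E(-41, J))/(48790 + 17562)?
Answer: -12401/66352 ≈ -0.18690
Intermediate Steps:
(-12360 + E(-41, J))/(48790 + 17562) = (-12360 - 41)/(48790 + 17562) = -12401/66352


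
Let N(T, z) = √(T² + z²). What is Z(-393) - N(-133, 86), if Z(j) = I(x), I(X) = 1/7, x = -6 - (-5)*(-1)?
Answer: ⅐ - √25085 ≈ -158.24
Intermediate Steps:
x = -11 (x = -6 - 1*5 = -6 - 5 = -11)
I(X) = ⅐
Z(j) = ⅐
Z(-393) - N(-133, 86) = ⅐ - √((-133)² + 86²) = ⅐ - √(17689 + 7396) = ⅐ - √25085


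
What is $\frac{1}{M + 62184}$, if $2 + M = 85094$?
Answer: $\frac{1}{147276} \approx 6.79 \cdot 10^{-6}$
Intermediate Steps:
$M = 85092$ ($M = -2 + 85094 = 85092$)
$\frac{1}{M + 62184} = \frac{1}{85092 + 62184} = \frac{1}{147276}$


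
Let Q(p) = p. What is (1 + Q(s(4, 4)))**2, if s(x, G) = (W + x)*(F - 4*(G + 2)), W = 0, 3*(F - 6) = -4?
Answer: 52441/9 ≈ 5826.8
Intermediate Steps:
F = 14/3 (F = 6 + (1/3)*(-4) = 6 - 4/3 = 14/3 ≈ 4.6667)
s(x, G) = x*(-10/3 - 4*G) (s(x, G) = (0 + x)*(14/3 - 4*(G + 2)) = x*(14/3 - 4*(2 + G)) = x*(14/3 + (-8 - 4*G)) = x*(-10/3 - 4*G))
(1 + Q(s(4, 4)))**2 = (1 + (2/3)*4*(-5 - 6*4))**2 = (1 + (2/3)*4*(-5 - 24))**2 = (1 + (2/3)*4*(-29))**2 = (1 - 232/3)**2 = (-229/3)**2 = 52441/9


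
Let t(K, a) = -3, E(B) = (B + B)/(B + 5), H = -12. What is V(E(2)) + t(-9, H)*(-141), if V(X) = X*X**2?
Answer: 145153/343 ≈ 423.19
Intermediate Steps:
E(B) = 2*B/(5 + B) (E(B) = (2*B)/(5 + B) = 2*B/(5 + B))
V(X) = X**3
V(E(2)) + t(-9, H)*(-141) = (2*2/(5 + 2))**3 - 3*(-141) = (2*2/7)**3 + 423 = (2*2*(1/7))**3 + 423 = (4/7)**3 + 423 = 64/343 + 423 = 145153/343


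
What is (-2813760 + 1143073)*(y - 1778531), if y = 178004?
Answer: 2673979652049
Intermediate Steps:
(-2813760 + 1143073)*(y - 1778531) = (-2813760 + 1143073)*(178004 - 1778531) = -1670687*(-1600527) = 2673979652049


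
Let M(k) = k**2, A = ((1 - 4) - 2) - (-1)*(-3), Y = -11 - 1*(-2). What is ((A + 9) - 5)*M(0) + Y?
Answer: -9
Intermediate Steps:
Y = -9 (Y = -11 + 2 = -9)
A = -8 (A = (-3 - 2) - 1*3 = -5 - 3 = -8)
((A + 9) - 5)*M(0) + Y = ((-8 + 9) - 5)*0**2 - 9 = (1 - 5)*0 - 9 = -4*0 - 9 = 0 - 9 = -9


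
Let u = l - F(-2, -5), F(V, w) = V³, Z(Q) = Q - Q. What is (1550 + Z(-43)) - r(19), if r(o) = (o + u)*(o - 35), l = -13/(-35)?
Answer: 69578/35 ≈ 1987.9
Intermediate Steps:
Z(Q) = 0
l = 13/35 (l = -13*(-1/35) = 13/35 ≈ 0.37143)
u = 293/35 (u = 13/35 - 1*(-2)³ = 13/35 - 1*(-8) = 13/35 + 8 = 293/35 ≈ 8.3714)
r(o) = (-35 + o)*(293/35 + o) (r(o) = (o + 293/35)*(o - 35) = (293/35 + o)*(-35 + o) = (-35 + o)*(293/35 + o))
(1550 + Z(-43)) - r(19) = (1550 + 0) - (-293 + 19² - 932/35*19) = 1550 - (-293 + 361 - 17708/35) = 1550 - 1*(-15328/35) = 1550 + 15328/35 = 69578/35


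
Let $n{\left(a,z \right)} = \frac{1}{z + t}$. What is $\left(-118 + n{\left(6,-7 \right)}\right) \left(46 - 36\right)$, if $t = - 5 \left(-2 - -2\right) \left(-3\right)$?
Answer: $- \frac{8270}{7} \approx -1181.4$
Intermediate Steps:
$t = 0$ ($t = - 5 \left(-2 + 2\right) \left(-3\right) = \left(-5\right) 0 \left(-3\right) = 0 \left(-3\right) = 0$)
$n{\left(a,z \right)} = \frac{1}{z}$ ($n{\left(a,z \right)} = \frac{1}{z + 0} = \frac{1}{z}$)
$\left(-118 + n{\left(6,-7 \right)}\right) \left(46 - 36\right) = \left(-118 + \frac{1}{-7}\right) \left(46 - 36\right) = \left(-118 - \frac{1}{7}\right) 10 = \left(- \frac{827}{7}\right) 10 = - \frac{8270}{7}$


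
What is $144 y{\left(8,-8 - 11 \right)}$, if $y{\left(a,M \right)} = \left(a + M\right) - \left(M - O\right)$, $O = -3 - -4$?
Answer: $1296$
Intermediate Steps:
$O = 1$ ($O = -3 + 4 = 1$)
$y{\left(a,M \right)} = 1 + a$ ($y{\left(a,M \right)} = \left(a + M\right) - \left(-1 + M\right) = \left(M + a\right) - \left(-1 + M\right) = 1 + a$)
$144 y{\left(8,-8 - 11 \right)} = 144 \left(1 + 8\right) = 144 \cdot 9 = 1296$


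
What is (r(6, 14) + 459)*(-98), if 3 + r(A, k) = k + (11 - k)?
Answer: -45766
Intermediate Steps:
r(A, k) = 8 (r(A, k) = -3 + (k + (11 - k)) = -3 + 11 = 8)
(r(6, 14) + 459)*(-98) = (8 + 459)*(-98) = 467*(-98) = -45766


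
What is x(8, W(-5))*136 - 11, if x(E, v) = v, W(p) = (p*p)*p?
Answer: -17011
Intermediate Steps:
W(p) = p**3 (W(p) = p**2*p = p**3)
x(8, W(-5))*136 - 11 = (-5)**3*136 - 11 = -125*136 - 11 = -17000 - 11 = -17011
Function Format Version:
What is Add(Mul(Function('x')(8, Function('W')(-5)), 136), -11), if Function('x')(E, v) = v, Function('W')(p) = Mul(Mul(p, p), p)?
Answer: -17011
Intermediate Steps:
Function('W')(p) = Pow(p, 3) (Function('W')(p) = Mul(Pow(p, 2), p) = Pow(p, 3))
Add(Mul(Function('x')(8, Function('W')(-5)), 136), -11) = Add(Mul(Pow(-5, 3), 136), -11) = Add(Mul(-125, 136), -11) = Add(-17000, -11) = -17011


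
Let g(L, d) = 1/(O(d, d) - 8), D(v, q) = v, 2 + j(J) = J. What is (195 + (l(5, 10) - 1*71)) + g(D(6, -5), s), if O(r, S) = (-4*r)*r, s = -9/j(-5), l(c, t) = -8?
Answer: 83007/716 ≈ 115.93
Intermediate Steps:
j(J) = -2 + J
s = 9/7 (s = -9/(-2 - 5) = -9/(-7) = -9*(-1/7) = 9/7 ≈ 1.2857)
O(r, S) = -4*r**2
g(L, d) = 1/(-8 - 4*d**2) (g(L, d) = 1/(-4*d**2 - 8) = 1/(-8 - 4*d**2))
(195 + (l(5, 10) - 1*71)) + g(D(6, -5), s) = (195 + (-8 - 1*71)) - 1/(8 + 4*(9/7)**2) = (195 + (-8 - 71)) - 1/(8 + 4*(81/49)) = (195 - 79) - 1/(8 + 324/49) = 116 - 1/716/49 = 116 - 1*49/716 = 116 - 49/716 = 83007/716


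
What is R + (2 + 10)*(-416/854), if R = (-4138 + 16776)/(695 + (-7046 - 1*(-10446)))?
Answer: -689242/249795 ≈ -2.7592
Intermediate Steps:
R = 12638/4095 (R = 12638/(695 + (-7046 + 10446)) = 12638/(695 + 3400) = 12638/4095 ≈ 3.0862)
R + (2 + 10)*(-416/854) = 12638/4095 + (2 + 10)*(-416/854) = 12638/4095 + 12*(-416*1/854) = 12638/4095 + 12*(-208/427) = 12638/4095 - 2496/427 = -689242/249795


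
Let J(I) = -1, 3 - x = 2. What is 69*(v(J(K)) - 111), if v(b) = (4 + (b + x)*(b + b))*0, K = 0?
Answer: -7659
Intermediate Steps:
x = 1 (x = 3 - 1*2 = 3 - 2 = 1)
v(b) = 0 (v(b) = (4 + (b + 1)*(b + b))*0 = (4 + (1 + b)*(2*b))*0 = (4 + 2*b*(1 + b))*0 = 0)
69*(v(J(K)) - 111) = 69*(0 - 111) = 69*(-111) = -7659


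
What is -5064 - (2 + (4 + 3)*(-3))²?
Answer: -5425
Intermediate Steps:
-5064 - (2 + (4 + 3)*(-3))² = -5064 - (2 + 7*(-3))² = -5064 - (2 - 21)² = -5064 - 1*(-19)² = -5064 - 1*361 = -5064 - 361 = -5425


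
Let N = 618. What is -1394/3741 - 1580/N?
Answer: -1128712/385323 ≈ -2.9293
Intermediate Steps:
-1394/3741 - 1580/N = -1394/3741 - 1580/618 = -1394*1/3741 - 1580*1/618 = -1394/3741 - 790/309 = -1128712/385323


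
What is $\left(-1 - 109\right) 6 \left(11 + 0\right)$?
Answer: $-7260$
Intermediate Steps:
$\left(-1 - 109\right) 6 \left(11 + 0\right) = - 110 \cdot 6 \cdot 11 = \left(-110\right) 66 = -7260$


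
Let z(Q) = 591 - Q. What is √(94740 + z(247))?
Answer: 2*√23771 ≈ 308.36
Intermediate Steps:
√(94740 + z(247)) = √(94740 + (591 - 1*247)) = √(94740 + (591 - 247)) = √(94740 + 344) = √95084 = 2*√23771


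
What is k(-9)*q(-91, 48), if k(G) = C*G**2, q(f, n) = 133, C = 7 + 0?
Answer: 75411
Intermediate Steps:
C = 7
k(G) = 7*G**2
k(-9)*q(-91, 48) = (7*(-9)**2)*133 = (7*81)*133 = 567*133 = 75411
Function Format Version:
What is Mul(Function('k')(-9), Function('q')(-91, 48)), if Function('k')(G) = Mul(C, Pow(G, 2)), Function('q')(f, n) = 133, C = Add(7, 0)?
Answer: 75411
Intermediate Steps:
C = 7
Function('k')(G) = Mul(7, Pow(G, 2))
Mul(Function('k')(-9), Function('q')(-91, 48)) = Mul(Mul(7, Pow(-9, 2)), 133) = Mul(Mul(7, 81), 133) = Mul(567, 133) = 75411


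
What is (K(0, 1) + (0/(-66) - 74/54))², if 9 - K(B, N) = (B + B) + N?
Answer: 32041/729 ≈ 43.952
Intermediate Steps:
K(B, N) = 9 - N - 2*B (K(B, N) = 9 - ((B + B) + N) = 9 - (2*B + N) = 9 - (N + 2*B) = 9 + (-N - 2*B) = 9 - N - 2*B)
(K(0, 1) + (0/(-66) - 74/54))² = ((9 - 1*1 - 2*0) + (0/(-66) - 74/54))² = ((9 - 1 + 0) + (0*(-1/66) - 74*1/54))² = (8 + (0 - 37/27))² = (8 - 37/27)² = (179/27)² = 32041/729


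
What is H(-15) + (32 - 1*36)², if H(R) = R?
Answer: 1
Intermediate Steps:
H(-15) + (32 - 1*36)² = -15 + (32 - 1*36)² = -15 + (32 - 36)² = -15 + (-4)² = -15 + 16 = 1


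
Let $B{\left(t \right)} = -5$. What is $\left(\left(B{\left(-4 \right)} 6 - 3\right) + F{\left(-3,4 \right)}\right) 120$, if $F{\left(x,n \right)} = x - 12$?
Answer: $-5760$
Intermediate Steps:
$F{\left(x,n \right)} = -12 + x$
$\left(\left(B{\left(-4 \right)} 6 - 3\right) + F{\left(-3,4 \right)}\right) 120 = \left(\left(\left(-5\right) 6 - 3\right) - 15\right) 120 = \left(\left(-30 - 3\right) - 15\right) 120 = \left(-33 - 15\right) 120 = \left(-48\right) 120 = -5760$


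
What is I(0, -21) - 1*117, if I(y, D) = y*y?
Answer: -117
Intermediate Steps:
I(y, D) = y²
I(0, -21) - 1*117 = 0² - 1*117 = 0 - 117 = -117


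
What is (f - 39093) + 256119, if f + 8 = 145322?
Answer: 362340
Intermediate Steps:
f = 145314 (f = -8 + 145322 = 145314)
(f - 39093) + 256119 = (145314 - 39093) + 256119 = 106221 + 256119 = 362340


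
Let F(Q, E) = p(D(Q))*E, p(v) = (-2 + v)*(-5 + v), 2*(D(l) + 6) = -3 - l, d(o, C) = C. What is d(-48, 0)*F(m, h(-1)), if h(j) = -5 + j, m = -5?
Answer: 0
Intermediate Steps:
D(l) = -15/2 - l/2 (D(l) = -6 + (-3 - l)/2 = -6 + (-3/2 - l/2) = -15/2 - l/2)
p(v) = (-5 + v)*(-2 + v)
F(Q, E) = E*(125/2 + (-15/2 - Q/2)² + 7*Q/2) (F(Q, E) = (10 + (-15/2 - Q/2)² - 7*(-15/2 - Q/2))*E = (10 + (-15/2 - Q/2)² + (105/2 + 7*Q/2))*E = (125/2 + (-15/2 - Q/2)² + 7*Q/2)*E = E*(125/2 + (-15/2 - Q/2)² + 7*Q/2))
d(-48, 0)*F(m, h(-1)) = 0*((-5 - 1)*(475 + (-5)² + 44*(-5))/4) = 0*((¼)*(-6)*(475 + 25 - 220)) = 0*((¼)*(-6)*280) = 0*(-420) = 0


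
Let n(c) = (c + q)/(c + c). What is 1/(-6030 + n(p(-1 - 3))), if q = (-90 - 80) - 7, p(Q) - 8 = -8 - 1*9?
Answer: -3/18059 ≈ -0.00016612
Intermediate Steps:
p(Q) = -9 (p(Q) = 8 + (-8 - 1*9) = 8 + (-8 - 9) = 8 - 17 = -9)
q = -177 (q = -170 - 7 = -177)
n(c) = (-177 + c)/(2*c) (n(c) = (c - 177)/(c + c) = (-177 + c)/((2*c)) = (-177 + c)*(1/(2*c)) = (-177 + c)/(2*c))
1/(-6030 + n(p(-1 - 3))) = 1/(-6030 + (½)*(-177 - 9)/(-9)) = 1/(-6030 + (½)*(-⅑)*(-186)) = 1/(-6030 + 31/3) = 1/(-18059/3) = -3/18059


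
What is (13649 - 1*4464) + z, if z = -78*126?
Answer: -643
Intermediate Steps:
z = -9828
(13649 - 1*4464) + z = (13649 - 1*4464) - 9828 = (13649 - 4464) - 9828 = 9185 - 9828 = -643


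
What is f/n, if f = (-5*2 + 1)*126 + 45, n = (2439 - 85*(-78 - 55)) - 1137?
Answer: -1089/12607 ≈ -0.086381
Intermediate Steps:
n = 12607 (n = (2439 - 85*(-133)) - 1137 = (2439 + 11305) - 1137 = 13744 - 1137 = 12607)
f = -1089 (f = (-10 + 1)*126 + 45 = -9*126 + 45 = -1134 + 45 = -1089)
f/n = -1089/12607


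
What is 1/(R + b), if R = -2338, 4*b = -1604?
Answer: -1/2739 ≈ -0.00036510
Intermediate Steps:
b = -401 (b = (¼)*(-1604) = -401)
1/(R + b) = 1/(-2338 - 401) = 1/(-2739) = -1/2739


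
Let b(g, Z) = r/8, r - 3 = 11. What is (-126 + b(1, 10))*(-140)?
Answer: 17395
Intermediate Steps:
r = 14 (r = 3 + 11 = 14)
b(g, Z) = 7/4 (b(g, Z) = 14/8 = 14*(1/8) = 7/4)
(-126 + b(1, 10))*(-140) = (-126 + 7/4)*(-140) = -497/4*(-140) = 17395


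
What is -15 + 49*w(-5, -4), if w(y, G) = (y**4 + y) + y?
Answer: 30120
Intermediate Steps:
w(y, G) = y**4 + 2*y (w(y, G) = (y + y**4) + y = y**4 + 2*y)
-15 + 49*w(-5, -4) = -15 + 49*(-5*(2 + (-5)**3)) = -15 + 49*(-5*(2 - 125)) = -15 + 49*(-5*(-123)) = -15 + 49*615 = -15 + 30135 = 30120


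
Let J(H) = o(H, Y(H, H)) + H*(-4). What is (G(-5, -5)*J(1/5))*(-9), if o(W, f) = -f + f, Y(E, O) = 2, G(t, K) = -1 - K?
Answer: 144/5 ≈ 28.800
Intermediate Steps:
o(W, f) = 0
J(H) = -4*H (J(H) = 0 + H*(-4) = 0 - 4*H = -4*H)
(G(-5, -5)*J(1/5))*(-9) = ((-1 - 1*(-5))*(-4/5))*(-9) = ((-1 + 5)*(-4*⅕))*(-9) = (4*(-⅘))*(-9) = -16/5*(-9) = 144/5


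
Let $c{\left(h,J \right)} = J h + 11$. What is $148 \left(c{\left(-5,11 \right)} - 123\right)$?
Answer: $-24716$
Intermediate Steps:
$c{\left(h,J \right)} = 11 + J h$
$148 \left(c{\left(-5,11 \right)} - 123\right) = 148 \left(\left(11 + 11 \left(-5\right)\right) - 123\right) = 148 \left(\left(11 - 55\right) - 123\right) = 148 \left(-44 - 123\right) = 148 \left(-167\right) = -24716$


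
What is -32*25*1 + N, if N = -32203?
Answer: -33003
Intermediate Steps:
-32*25*1 + N = -32*25*1 - 32203 = -800*1 - 32203 = -800 - 32203 = -33003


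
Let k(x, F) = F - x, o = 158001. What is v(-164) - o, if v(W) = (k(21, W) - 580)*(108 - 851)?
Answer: 410394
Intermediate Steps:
v(W) = 446543 - 743*W (v(W) = ((W - 1*21) - 580)*(108 - 851) = ((W - 21) - 580)*(-743) = ((-21 + W) - 580)*(-743) = (-601 + W)*(-743) = 446543 - 743*W)
v(-164) - o = (446543 - 743*(-164)) - 1*158001 = (446543 + 121852) - 158001 = 568395 - 158001 = 410394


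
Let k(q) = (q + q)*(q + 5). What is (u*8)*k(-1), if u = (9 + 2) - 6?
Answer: -320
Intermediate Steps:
k(q) = 2*q*(5 + q) (k(q) = (2*q)*(5 + q) = 2*q*(5 + q))
u = 5 (u = 11 - 6 = 5)
(u*8)*k(-1) = (5*8)*(2*(-1)*(5 - 1)) = 40*(2*(-1)*4) = 40*(-8) = -320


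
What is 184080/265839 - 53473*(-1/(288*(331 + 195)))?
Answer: 14033706629/13423806144 ≈ 1.0454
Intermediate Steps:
184080/265839 - 53473*(-1/(288*(331 + 195))) = 184080*(1/265839) - 53473/(526*(-288)) = 61360/88613 - 53473/(-151488) = 61360/88613 - 53473*(-1/151488) = 61360/88613 + 53473/151488 = 14033706629/13423806144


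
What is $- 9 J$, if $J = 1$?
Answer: $-9$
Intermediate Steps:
$- 9 J = \left(-9\right) 1 = -9$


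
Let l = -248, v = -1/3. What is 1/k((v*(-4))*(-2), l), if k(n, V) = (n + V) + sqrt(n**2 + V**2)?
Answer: -47/248 - 5*sqrt(346)/496 ≈ -0.37703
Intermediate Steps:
v = -1/3 (v = -1*1/3 = -1/3 ≈ -0.33333)
k(n, V) = V + n + sqrt(V**2 + n**2) (k(n, V) = (V + n) + sqrt(V**2 + n**2) = V + n + sqrt(V**2 + n**2))
1/k((v*(-4))*(-2), l) = 1/(-248 - 1/3*(-4)*(-2) + sqrt((-248)**2 + (-1/3*(-4)*(-2))**2)) = 1/(-248 + (4/3)*(-2) + sqrt(61504 + ((4/3)*(-2))**2)) = 1/(-248 - 8/3 + sqrt(61504 + (-8/3)**2)) = 1/(-248 - 8/3 + sqrt(61504 + 64/9)) = 1/(-248 - 8/3 + sqrt(553600/9)) = 1/(-248 - 8/3 + 40*sqrt(346)/3) = 1/(-752/3 + 40*sqrt(346)/3)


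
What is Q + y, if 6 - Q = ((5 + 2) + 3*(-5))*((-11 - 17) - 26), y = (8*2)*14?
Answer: -202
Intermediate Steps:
y = 224 (y = 16*14 = 224)
Q = -426 (Q = 6 - ((5 + 2) + 3*(-5))*((-11 - 17) - 26) = 6 - (7 - 15)*(-28 - 26) = 6 - (-8)*(-54) = 6 - 1*432 = 6 - 432 = -426)
Q + y = -426 + 224 = -202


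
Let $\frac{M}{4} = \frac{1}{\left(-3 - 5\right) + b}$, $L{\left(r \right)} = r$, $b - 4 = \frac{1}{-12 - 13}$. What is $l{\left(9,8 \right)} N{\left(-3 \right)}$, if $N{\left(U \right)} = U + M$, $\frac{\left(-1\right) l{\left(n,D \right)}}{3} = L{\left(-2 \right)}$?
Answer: $- \frac{2418}{101} \approx -23.941$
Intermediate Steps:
$b = \frac{99}{25}$ ($b = 4 + \frac{1}{-12 - 13} = 4 + \frac{1}{-25} = 4 - \frac{1}{25} = \frac{99}{25} \approx 3.96$)
$l{\left(n,D \right)} = 6$ ($l{\left(n,D \right)} = \left(-3\right) \left(-2\right) = 6$)
$M = - \frac{100}{101}$ ($M = \frac{4}{\left(-3 - 5\right) + \frac{99}{25}} = \frac{4}{-8 + \frac{99}{25}} = \frac{4}{- \frac{101}{25}} = 4 \left(- \frac{25}{101}\right) = - \frac{100}{101} \approx -0.9901$)
$N{\left(U \right)} = - \frac{100}{101} + U$ ($N{\left(U \right)} = U - \frac{100}{101} = - \frac{100}{101} + U$)
$l{\left(9,8 \right)} N{\left(-3 \right)} = 6 \left(- \frac{100}{101} - 3\right) = 6 \left(- \frac{403}{101}\right) = - \frac{2418}{101}$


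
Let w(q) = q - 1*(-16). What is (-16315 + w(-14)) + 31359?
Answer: 15046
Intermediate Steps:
w(q) = 16 + q (w(q) = q + 16 = 16 + q)
(-16315 + w(-14)) + 31359 = (-16315 + (16 - 14)) + 31359 = (-16315 + 2) + 31359 = -16313 + 31359 = 15046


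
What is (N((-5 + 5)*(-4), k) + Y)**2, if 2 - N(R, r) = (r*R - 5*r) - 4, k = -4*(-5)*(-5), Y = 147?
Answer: 120409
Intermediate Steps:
k = -100 (k = -(-20)*(-5) = -1*100 = -100)
N(R, r) = 6 + 5*r - R*r (N(R, r) = 2 - ((r*R - 5*r) - 4) = 2 - ((R*r - 5*r) - 4) = 2 - ((-5*r + R*r) - 4) = 2 - (-4 - 5*r + R*r) = 2 + (4 + 5*r - R*r) = 6 + 5*r - R*r)
(N((-5 + 5)*(-4), k) + Y)**2 = ((6 + 5*(-100) - 1*(-5 + 5)*(-4)*(-100)) + 147)**2 = ((6 - 500 - 1*0*(-4)*(-100)) + 147)**2 = ((6 - 500 - 1*0*(-100)) + 147)**2 = ((6 - 500 + 0) + 147)**2 = (-494 + 147)**2 = (-347)**2 = 120409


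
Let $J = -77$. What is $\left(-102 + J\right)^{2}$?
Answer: $32041$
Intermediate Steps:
$\left(-102 + J\right)^{2} = \left(-102 - 77\right)^{2} = \left(-179\right)^{2} = 32041$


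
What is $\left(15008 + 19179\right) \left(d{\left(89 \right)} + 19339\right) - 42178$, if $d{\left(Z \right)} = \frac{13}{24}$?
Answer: $\frac{15866849591}{24} \approx 6.6112 \cdot 10^{8}$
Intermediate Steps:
$d{\left(Z \right)} = \frac{13}{24}$ ($d{\left(Z \right)} = 13 \cdot \frac{1}{24} = \frac{13}{24}$)
$\left(15008 + 19179\right) \left(d{\left(89 \right)} + 19339\right) - 42178 = \left(15008 + 19179\right) \left(\frac{13}{24} + 19339\right) - 42178 = 34187 \cdot \frac{464149}{24} - 42178 = \frac{15867861863}{24} - 42178 = \frac{15866849591}{24}$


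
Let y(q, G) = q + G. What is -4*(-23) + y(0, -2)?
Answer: 90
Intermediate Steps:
y(q, G) = G + q
-4*(-23) + y(0, -2) = -4*(-23) + (-2 + 0) = 92 - 2 = 90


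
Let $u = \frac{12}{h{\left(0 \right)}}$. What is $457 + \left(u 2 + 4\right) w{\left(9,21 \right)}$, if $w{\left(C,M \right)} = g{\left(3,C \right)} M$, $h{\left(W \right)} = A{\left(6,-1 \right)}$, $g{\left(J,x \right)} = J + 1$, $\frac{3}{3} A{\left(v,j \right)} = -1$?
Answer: $-1223$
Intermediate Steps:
$A{\left(v,j \right)} = -1$
$g{\left(J,x \right)} = 1 + J$
$h{\left(W \right)} = -1$
$u = -12$ ($u = \frac{12}{-1} = 12 \left(-1\right) = -12$)
$w{\left(C,M \right)} = 4 M$ ($w{\left(C,M \right)} = \left(1 + 3\right) M = 4 M$)
$457 + \left(u 2 + 4\right) w{\left(9,21 \right)} = 457 + \left(\left(-12\right) 2 + 4\right) 4 \cdot 21 = 457 + \left(-24 + 4\right) 84 = 457 - 1680 = -1223$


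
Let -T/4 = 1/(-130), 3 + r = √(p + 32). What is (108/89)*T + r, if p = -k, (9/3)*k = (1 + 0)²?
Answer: -17139/5785 + √285/3 ≈ 2.6647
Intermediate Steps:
k = ⅓ (k = (1 + 0)²/3 = (⅓)*1² = (⅓)*1 = ⅓ ≈ 0.33333)
p = -⅓ (p = -1*⅓ = -⅓ ≈ -0.33333)
r = -3 + √285/3 (r = -3 + √(-⅓ + 32) = -3 + √(95/3) = -3 + √285/3 ≈ 2.6273)
T = 2/65 (T = -4/(-130) = -4*(-1/130) = 2/65 ≈ 0.030769)
(108/89)*T + r = (108/89)*(2/65) + (-3 + √285/3) = 216/5785 + (-3 + √285/3) = -17139/5785 + √285/3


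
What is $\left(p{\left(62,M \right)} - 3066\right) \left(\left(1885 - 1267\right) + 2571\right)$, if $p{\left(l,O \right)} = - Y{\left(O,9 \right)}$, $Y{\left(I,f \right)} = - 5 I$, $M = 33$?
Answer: $-9251289$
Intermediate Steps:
$p{\left(l,O \right)} = 5 O$ ($p{\left(l,O \right)} = - \left(-5\right) O = 5 O$)
$\left(p{\left(62,M \right)} - 3066\right) \left(\left(1885 - 1267\right) + 2571\right) = \left(5 \cdot 33 - 3066\right) \left(\left(1885 - 1267\right) + 2571\right) = \left(165 - 3066\right) \left(618 + 2571\right) = \left(-2901\right) 3189 = -9251289$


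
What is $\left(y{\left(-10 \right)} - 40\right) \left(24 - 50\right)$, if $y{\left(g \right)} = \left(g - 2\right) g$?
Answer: $-2080$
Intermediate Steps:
$y{\left(g \right)} = g \left(-2 + g\right)$ ($y{\left(g \right)} = \left(-2 + g\right) g = g \left(-2 + g\right)$)
$\left(y{\left(-10 \right)} - 40\right) \left(24 - 50\right) = \left(- 10 \left(-2 - 10\right) - 40\right) \left(24 - 50\right) = \left(\left(-10\right) \left(-12\right) - 40\right) \left(24 - 50\right) = \left(120 - 40\right) \left(-26\right) = 80 \left(-26\right) = -2080$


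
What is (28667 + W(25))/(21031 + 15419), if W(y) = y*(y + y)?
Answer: 29917/36450 ≈ 0.82077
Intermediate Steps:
W(y) = 2*y² (W(y) = y*(2*y) = 2*y²)
(28667 + W(25))/(21031 + 15419) = (28667 + 2*25²)/(21031 + 15419) = (28667 + 2*625)/36450 = (28667 + 1250)*(1/36450) = 29917*(1/36450) = 29917/36450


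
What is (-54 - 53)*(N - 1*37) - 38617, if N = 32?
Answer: -38082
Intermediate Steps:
(-54 - 53)*(N - 1*37) - 38617 = (-54 - 53)*(32 - 1*37) - 38617 = -107*(32 - 37) - 38617 = -107*(-5) - 38617 = 535 - 38617 = -38082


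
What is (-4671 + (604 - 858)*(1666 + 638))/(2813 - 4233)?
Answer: 589887/1420 ≈ 415.41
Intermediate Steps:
(-4671 + (604 - 858)*(1666 + 638))/(2813 - 4233) = (-4671 - 254*2304)/(-1420) = (-4671 - 585216)*(-1/1420) = -589887*(-1/1420) = 589887/1420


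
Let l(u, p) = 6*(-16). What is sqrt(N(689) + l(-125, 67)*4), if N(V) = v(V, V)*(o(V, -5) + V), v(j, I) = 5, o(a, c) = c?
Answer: 2*sqrt(759) ≈ 55.100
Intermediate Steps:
l(u, p) = -96
N(V) = -25 + 5*V (N(V) = 5*(-5 + V) = -25 + 5*V)
sqrt(N(689) + l(-125, 67)*4) = sqrt((-25 + 5*689) - 96*4) = sqrt((-25 + 3445) - 384) = sqrt(3420 - 384) = sqrt(3036) = 2*sqrt(759)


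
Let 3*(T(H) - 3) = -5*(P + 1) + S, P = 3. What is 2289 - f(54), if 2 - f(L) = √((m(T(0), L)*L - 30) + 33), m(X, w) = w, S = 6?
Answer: 2287 + √2919 ≈ 2341.0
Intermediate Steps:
T(H) = -5/3 (T(H) = 3 + (-5*(3 + 1) + 6)/3 = 3 + (-5*4 + 6)/3 = 3 + (-20 + 6)/3 = 3 + (⅓)*(-14) = 3 - 14/3 = -5/3)
f(L) = 2 - √(3 + L²) (f(L) = 2 - √((L*L - 30) + 33) = 2 - √((L² - 30) + 33) = 2 - √((-30 + L²) + 33) = 2 - √(3 + L²))
2289 - f(54) = 2289 - (2 - √(3 + 54²)) = 2289 - (2 - √(3 + 2916)) = 2289 - (2 - √2919) = 2289 + (-2 + √2919) = 2287 + √2919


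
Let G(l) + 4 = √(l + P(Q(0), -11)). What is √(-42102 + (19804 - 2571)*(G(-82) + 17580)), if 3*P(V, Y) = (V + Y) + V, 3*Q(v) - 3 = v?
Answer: √(302845106 + 17233*I*√85) ≈ 17402.0 + 4.56*I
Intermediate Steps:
Q(v) = 1 + v/3
P(V, Y) = Y/3 + 2*V/3 (P(V, Y) = ((V + Y) + V)/3 = (Y + 2*V)/3 = Y/3 + 2*V/3)
G(l) = -4 + √(-3 + l) (G(l) = -4 + √(l + ((⅓)*(-11) + 2*(1 + (⅓)*0)/3)) = -4 + √(l + (-11/3 + 2*(1 + 0)/3)) = -4 + √(l + (-11/3 + (⅔)*1)) = -4 + √(l + (-11/3 + ⅔)) = -4 + √(l - 3) = -4 + √(-3 + l))
√(-42102 + (19804 - 2571)*(G(-82) + 17580)) = √(-42102 + (19804 - 2571)*((-4 + √(-3 - 82)) + 17580)) = √(-42102 + 17233*((-4 + √(-85)) + 17580)) = √(-42102 + 17233*((-4 + I*√85) + 17580)) = √(-42102 + 17233*(17576 + I*√85)) = √(-42102 + (302887208 + 17233*I*√85)) = √(302845106 + 17233*I*√85)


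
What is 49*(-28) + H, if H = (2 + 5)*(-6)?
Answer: -1414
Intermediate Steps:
H = -42 (H = 7*(-6) = -42)
49*(-28) + H = 49*(-28) - 42 = -1372 - 42 = -1414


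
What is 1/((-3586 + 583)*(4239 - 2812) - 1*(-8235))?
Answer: -1/4277046 ≈ -2.3381e-7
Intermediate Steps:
1/((-3586 + 583)*(4239 - 2812) - 1*(-8235)) = 1/(-3003*1427 + 8235) = 1/(-4285281 + 8235) = 1/(-4277046) = -1/4277046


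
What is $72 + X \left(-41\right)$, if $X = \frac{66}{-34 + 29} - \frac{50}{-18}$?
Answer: $\frac{22469}{45} \approx 499.31$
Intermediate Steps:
$X = - \frac{469}{45}$ ($X = \frac{66}{-5} - - \frac{25}{9} = 66 \left(- \frac{1}{5}\right) + \frac{25}{9} = - \frac{66}{5} + \frac{25}{9} = - \frac{469}{45} \approx -10.422$)
$72 + X \left(-41\right) = 72 - - \frac{19229}{45} = 72 + \frac{19229}{45} = \frac{22469}{45}$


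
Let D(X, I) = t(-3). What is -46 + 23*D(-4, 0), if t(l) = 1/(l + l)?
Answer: -299/6 ≈ -49.833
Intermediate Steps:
t(l) = 1/(2*l)
D(X, I) = -⅙ (D(X, I) = (½)/(-3) = (½)*(-⅓) = -⅙)
-46 + 23*D(-4, 0) = -46 + 23*(-⅙) = -46 - 23/6 = -299/6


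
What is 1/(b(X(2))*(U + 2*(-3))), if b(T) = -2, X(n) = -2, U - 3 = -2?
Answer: ⅒ ≈ 0.10000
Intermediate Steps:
U = 1 (U = 3 - 2 = 1)
1/(b(X(2))*(U + 2*(-3))) = 1/(-2*(1 + 2*(-3))) = 1/(-2*(1 - 6)) = 1/(-2*(-5)) = 1/10 = ⅒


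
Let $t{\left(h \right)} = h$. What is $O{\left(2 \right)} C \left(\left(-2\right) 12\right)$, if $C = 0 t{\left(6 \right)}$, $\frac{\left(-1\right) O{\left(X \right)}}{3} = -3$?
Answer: $0$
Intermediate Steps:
$O{\left(X \right)} = 9$ ($O{\left(X \right)} = \left(-3\right) \left(-3\right) = 9$)
$C = 0$ ($C = 0 \cdot 6 = 0$)
$O{\left(2 \right)} C \left(\left(-2\right) 12\right) = 9 \cdot 0 \left(\left(-2\right) 12\right) = 0 \left(-24\right) = 0$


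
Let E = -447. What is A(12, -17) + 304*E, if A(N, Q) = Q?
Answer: -135905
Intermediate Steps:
A(12, -17) + 304*E = -17 + 304*(-447) = -17 - 135888 = -135905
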